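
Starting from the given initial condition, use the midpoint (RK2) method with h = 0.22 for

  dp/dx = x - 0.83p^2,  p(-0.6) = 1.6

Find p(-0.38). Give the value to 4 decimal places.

Midpoint: k1 = f(x_n, p_n); k2 = f(x_n + h/2, p_n + (h/2)·k1); p_{n+1} = p_n + h·k2.
x=-0.600000, p=1.600000:
  k1 = f(-0.600000, 1.600000) = -2.724800
  k2 = f(-0.490000, 1.300272) = -1.893287
  p ← 1.600000 + 0.22·(-1.893287) = 1.183477
p(-0.38) ≈ 1.1835

1.1835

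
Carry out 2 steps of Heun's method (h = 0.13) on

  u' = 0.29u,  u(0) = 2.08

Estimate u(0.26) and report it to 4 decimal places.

2.2429

Heun: k1 = f(s_n, u_n); k2 = f(s_n + h, u_n + h·k1); u_{n+1} = u_n + (h/2)·(k1 + k2).
s=0.000000, u=2.080000:
  k1 = f(0.000000, 2.080000) = 0.603200
  k2 = f(0.130000, 2.158416) = 0.625941
  u ← 2.080000 + (0.13/2)·(0.603200 + 0.625941) = 2.159894
s=0.130000, u=2.159894:
  k1 = f(0.130000, 2.159894) = 0.626369
  k2 = f(0.260000, 2.241322) = 0.649983
  u ← 2.159894 + (0.13/2)·(0.626369 + 0.649983) = 2.242857
u(0.26) ≈ 2.2429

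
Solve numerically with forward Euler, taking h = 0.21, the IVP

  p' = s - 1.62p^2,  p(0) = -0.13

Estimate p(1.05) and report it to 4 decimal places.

0.2908

Euler: p_{n+1} = p_n + h·f(s_n, p_n).
s=0.000000, p=-0.130000: f=-0.027378 → p ← -0.130000 + 0.21·(-0.027378) = -0.135749
s=0.210000, p=-0.135749: f=0.180147 → p ← -0.135749 + 0.21·0.180147 = -0.097919
s=0.420000, p=-0.097919: f=0.404467 → p ← -0.097919 + 0.21·0.404467 = -0.012980
s=0.630000, p=-0.012980: f=0.629727 → p ← -0.012980 + 0.21·0.629727 = 0.119262
s=0.840000, p=0.119262: f=0.816958 → p ← 0.119262 + 0.21·0.816958 = 0.290823
p(1.05) ≈ 0.2908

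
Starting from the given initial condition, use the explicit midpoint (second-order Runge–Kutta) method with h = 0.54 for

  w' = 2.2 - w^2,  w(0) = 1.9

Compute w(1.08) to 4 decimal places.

1.7821

Midpoint: k1 = f(t_n, w_n); k2 = f(t_n + h/2, w_n + (h/2)·k1); w_{n+1} = w_n + h·k2.
t=0.000000, w=1.900000:
  k1 = f(0.000000, 1.900000) = -1.410000
  k2 = f(0.270000, 1.519300) = -0.108272
  w ← 1.900000 + 0.54·(-0.108272) = 1.841533
t=0.540000, w=1.841533:
  k1 = f(0.540000, 1.841533) = -1.191243
  k2 = f(0.810000, 1.519897) = -0.110087
  w ← 1.841533 + 0.54·(-0.110087) = 1.782086
w(1.08) ≈ 1.7821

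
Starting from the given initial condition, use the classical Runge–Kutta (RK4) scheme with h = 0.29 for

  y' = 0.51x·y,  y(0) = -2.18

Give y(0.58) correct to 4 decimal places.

-2.3753

RK4: k1 = f(x_n, y_n); k2 = f(x_n + h/2, y_n + (h/2)·k1); k3 = f(x_n + h/2, y_n + (h/2)·k2); k4 = f(x_n + h, y_n + h·k3); y_{n+1} = y_n + (h/6)·(k1 + 2k2 + 2k3 + k4).
x=0.000000, y=-2.180000:
  k1 = f(0.000000, -2.180000) = 0.000000
  k2 = f(0.145000, -2.180000) = -0.161211
  k3 = f(0.145000, -2.203376) = -0.162940
  k4 = f(0.290000, -2.227252) = -0.329411
  y ← -2.180000 + (0.29/6)·(k1 + 2k2 + 2k3 + k4) = -2.227256
x=0.290000, y=-2.227256:
  k1 = f(0.290000, -2.227256) = -0.329411
  k2 = f(0.435000, -2.275021) = -0.504713
  k3 = f(0.435000, -2.300440) = -0.510353
  k4 = f(0.580000, -2.375258) = -0.702601
  y ← -2.227256 + (0.29/6)·(k1 + 2k2 + 2k3 + k4) = -2.375260
y(0.58) ≈ -2.3753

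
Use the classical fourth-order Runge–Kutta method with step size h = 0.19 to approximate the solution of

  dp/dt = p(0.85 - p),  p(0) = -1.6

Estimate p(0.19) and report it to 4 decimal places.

-2.8030

RK4: k1 = f(t_n, p_n); k2 = f(t_n + h/2, p_n + (h/2)·k1); k3 = f(t_n + h/2, p_n + (h/2)·k2); k4 = f(t_n + h, p_n + h·k3); p_{n+1} = p_n + (h/6)·(k1 + 2k2 + 2k3 + k4).
t=0.000000, p=-1.600000:
  k1 = f(0.000000, -1.600000) = -3.920000
  k2 = f(0.095000, -1.972400) = -5.566902
  k3 = f(0.095000, -2.128856) = -6.341554
  k4 = f(0.190000, -2.804895) = -10.251598
  p ← -1.600000 + (0.19/6)·(k1 + 2k2 + 2k3 + k4) = -2.802969
p(0.19) ≈ -2.8030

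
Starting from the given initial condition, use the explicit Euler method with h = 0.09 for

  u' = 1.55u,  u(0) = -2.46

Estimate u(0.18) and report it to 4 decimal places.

Euler: u_{n+1} = u_n + h·f(s_n, u_n).
s=0.000000, u=-2.460000: f=-3.813000 → u ← -2.460000 + 0.09·(-3.813000) = -2.803170
s=0.090000, u=-2.803170: f=-4.344913 → u ← -2.803170 + 0.09·(-4.344913) = -3.194212
u(0.18) ≈ -3.1942

-3.1942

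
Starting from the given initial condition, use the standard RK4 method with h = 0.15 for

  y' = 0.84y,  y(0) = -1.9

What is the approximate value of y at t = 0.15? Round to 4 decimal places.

RK4: k1 = f(t_n, y_n); k2 = f(t_n + h/2, y_n + (h/2)·k1); k3 = f(t_n + h/2, y_n + (h/2)·k2); k4 = f(t_n + h, y_n + h·k3); y_{n+1} = y_n + (h/6)·(k1 + 2k2 + 2k3 + k4).
t=0.000000, y=-1.900000:
  k1 = f(0.000000, -1.900000) = -1.596000
  k2 = f(0.075000, -2.019700) = -1.696548
  k3 = f(0.075000, -2.027241) = -1.702883
  k4 = f(0.150000, -2.155432) = -1.810563
  y ← -1.900000 + (0.15/6)·(k1 + 2k2 + 2k3 + k4) = -2.155136
y(0.15) ≈ -2.1551

-2.1551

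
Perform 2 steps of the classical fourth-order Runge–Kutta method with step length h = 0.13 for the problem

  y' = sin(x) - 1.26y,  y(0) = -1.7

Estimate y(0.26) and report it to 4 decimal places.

-1.1949

RK4: k1 = f(x_n, y_n); k2 = f(x_n + h/2, y_n + (h/2)·k1); k3 = f(x_n + h/2, y_n + (h/2)·k2); k4 = f(x_n + h, y_n + h·k3); y_{n+1} = y_n + (h/6)·(k1 + 2k2 + 2k3 + k4).
x=0.000000, y=-1.700000:
  k1 = f(0.000000, -1.700000) = 2.142000
  k2 = f(0.065000, -1.560770) = 2.031524
  k3 = f(0.065000, -1.567951) = 2.040572
  k4 = f(0.130000, -1.434726) = 1.937388
  y ← -1.700000 + (0.13/6)·(k1 + 2k2 + 2k3 + k4) = -1.435156
x=0.130000, y=-1.435156:
  k1 = f(0.130000, -1.435156) = 1.937930
  k2 = f(0.195000, -1.309190) = 1.843346
  k3 = f(0.195000, -1.315338) = 1.851093
  k4 = f(0.260000, -1.194514) = 1.762168
  y ← -1.435156 + (0.13/6)·(k1 + 2k2 + 2k3 + k4) = -1.194895
y(0.26) ≈ -1.1949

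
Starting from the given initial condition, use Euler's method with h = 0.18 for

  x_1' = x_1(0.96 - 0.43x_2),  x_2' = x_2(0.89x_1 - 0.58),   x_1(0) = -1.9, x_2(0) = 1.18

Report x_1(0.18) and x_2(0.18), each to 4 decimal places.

-2.0548, 0.6976

Euler on (x_1,x_2): x_1_{n+1} = x_1_n + h·x_1', x_2_{n+1} = x_2_n + h·x_2'.
0.000000: (-1.900000, 1.180000); f=(-0.859940, -2.679780) → (-2.054789, 0.697640)
(x_1(0.18), x_2(0.18)) ≈ (-2.0548, 0.6976)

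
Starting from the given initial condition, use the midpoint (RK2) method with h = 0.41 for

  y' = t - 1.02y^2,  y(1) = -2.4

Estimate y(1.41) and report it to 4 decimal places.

Midpoint: k1 = f(t_n, y_n); k2 = f(t_n + h/2, y_n + (h/2)·k1); y_{n+1} = y_n + h·k2.
t=1.000000, y=-2.400000:
  k1 = f(1.000000, -2.400000) = -4.875200
  k2 = f(1.205000, -3.399416) = -10.582150
  y ← -2.400000 + 0.41·(-10.582150) = -6.738681
y(1.41) ≈ -6.7387

-6.7387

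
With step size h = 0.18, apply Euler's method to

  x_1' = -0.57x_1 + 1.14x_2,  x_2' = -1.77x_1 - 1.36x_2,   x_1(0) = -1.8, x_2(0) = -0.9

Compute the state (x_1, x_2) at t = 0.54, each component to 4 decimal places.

Euler on (x_1,x_2): x_1_{n+1} = x_1_n + h·x_1', x_2_{n+1} = x_2_n + h·x_2'.
0.000000: (-1.800000, -0.900000); f=(0.000000, 4.410000) → (-1.800000, -0.106200)
0.180000: (-1.800000, -0.106200); f=(0.904932, 3.330432) → (-1.637112, 0.493278)
0.360000: (-1.637112, 0.493278); f=(1.495491, 2.226831) → (-1.367924, 0.894107)
(x_1(0.54), x_2(0.54)) ≈ (-1.3679, 0.8941)

-1.3679, 0.8941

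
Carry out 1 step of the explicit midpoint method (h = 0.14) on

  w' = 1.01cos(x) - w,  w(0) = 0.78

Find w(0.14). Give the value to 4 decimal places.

0.8096

Midpoint: k1 = f(x_n, w_n); k2 = f(x_n + h/2, w_n + (h/2)·k1); w_{n+1} = w_n + h·k2.
x=0.000000, w=0.780000:
  k1 = f(0.000000, 0.780000) = 0.230000
  k2 = f(0.070000, 0.796100) = 0.211427
  w ← 0.780000 + 0.14·0.211427 = 0.809600
w(0.14) ≈ 0.8096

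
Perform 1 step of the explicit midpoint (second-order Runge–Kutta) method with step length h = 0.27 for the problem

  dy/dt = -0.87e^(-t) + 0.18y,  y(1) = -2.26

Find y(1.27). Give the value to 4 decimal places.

-2.4501

Midpoint: k1 = f(t_n, y_n); k2 = f(t_n + h/2, y_n + (h/2)·k1); y_{n+1} = y_n + h·k2.
t=1.000000, y=-2.260000:
  k1 = f(1.000000, -2.260000) = -0.726855
  k2 = f(1.135000, -2.358125) = -0.704100
  y ← -2.260000 + 0.27·(-0.704100) = -2.450107
y(1.27) ≈ -2.4501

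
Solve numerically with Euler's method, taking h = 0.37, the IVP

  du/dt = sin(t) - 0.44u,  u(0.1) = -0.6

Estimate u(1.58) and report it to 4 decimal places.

0.4212

Euler: u_{n+1} = u_n + h·f(t_n, u_n).
t=0.100000, u=-0.600000: f=0.363833 → u ← -0.600000 + 0.37·0.363833 = -0.465382
t=0.470000, u=-0.465382: f=0.657654 → u ← -0.465382 + 0.37·0.657654 = -0.222050
t=0.840000, u=-0.222050: f=0.842345 → u ← -0.222050 + 0.37·0.842345 = 0.089618
t=1.210000, u=0.089618: f=0.896184 → u ← 0.089618 + 0.37·0.896184 = 0.421206
u(1.58) ≈ 0.4212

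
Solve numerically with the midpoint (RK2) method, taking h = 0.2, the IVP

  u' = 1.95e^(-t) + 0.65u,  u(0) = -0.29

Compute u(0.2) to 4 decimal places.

0.0481

Midpoint: k1 = f(t_n, u_n); k2 = f(t_n + h/2, u_n + (h/2)·k1); u_{n+1} = u_n + h·k2.
t=0.000000, u=-0.290000:
  k1 = f(0.000000, -0.290000) = 1.761500
  k2 = f(0.100000, -0.113850) = 1.690430
  u ← -0.290000 + 0.2·1.690430 = 0.048086
u(0.2) ≈ 0.0481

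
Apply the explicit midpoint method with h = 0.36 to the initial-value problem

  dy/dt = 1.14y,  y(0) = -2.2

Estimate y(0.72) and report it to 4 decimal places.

Midpoint: k1 = f(t_n, y_n); k2 = f(t_n + h/2, y_n + (h/2)·k1); y_{n+1} = y_n + h·k2.
t=0.000000, y=-2.200000:
  k1 = f(0.000000, -2.200000) = -2.508000
  k2 = f(0.180000, -2.651440) = -3.022642
  y ← -2.200000 + 0.36·(-3.022642) = -3.288151
t=0.360000, y=-3.288151:
  k1 = f(0.360000, -3.288151) = -3.748492
  k2 = f(0.540000, -3.962880) = -4.517683
  y ← -3.288151 + 0.36·(-4.517683) = -4.914517
y(0.72) ≈ -4.9145

-4.9145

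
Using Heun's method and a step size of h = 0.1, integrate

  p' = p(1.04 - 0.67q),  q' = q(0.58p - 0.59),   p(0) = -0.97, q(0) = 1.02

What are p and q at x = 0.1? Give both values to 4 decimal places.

Heun on (p,q): k1 = f(x_n, state_n); k2 = f(x_n + h, state_n + h·k1); state_{n+1} = state_n + (h/2)·(k1 + k2).
0.000000: (-0.970000, 1.020000)
  k1 = (-0.345902, -1.175652)
  predictor → (-1.004590, 0.902435)
  k2 = (-0.437367, -1.058251)
  → (-1.009163, 0.908305)
(p(0.1), q(0.1)) ≈ (-1.0092, 0.9083)

-1.0092, 0.9083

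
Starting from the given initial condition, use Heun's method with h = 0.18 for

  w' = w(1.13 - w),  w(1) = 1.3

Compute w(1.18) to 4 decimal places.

Heun: k1 = f(s_n, w_n); k2 = f(s_n + h, w_n + h·k1); w_{n+1} = w_n + (h/2)·(k1 + k2).
s=1.000000, w=1.300000:
  k1 = f(1.000000, 1.300000) = -0.221000
  k2 = f(1.180000, 1.260220) = -0.164106
  w ← 1.300000 + (0.18/2)·(-0.221000 + (-0.164106)) = 1.265340
w(1.18) ≈ 1.2653

1.2653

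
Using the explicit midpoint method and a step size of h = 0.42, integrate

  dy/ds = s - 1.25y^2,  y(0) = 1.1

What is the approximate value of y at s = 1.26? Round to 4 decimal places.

Midpoint: k1 = f(s_n, y_n); k2 = f(s_n + h/2, y_n + (h/2)·k1); y_{n+1} = y_n + h·k2.
s=0.000000, y=1.100000:
  k1 = f(0.000000, 1.100000) = -1.512500
  k2 = f(0.210000, 0.782375) = -0.555138
  y ← 1.100000 + 0.42·(-0.555138) = 0.866842
s=0.420000, y=0.866842:
  k1 = f(0.420000, 0.866842) = -0.519269
  k2 = f(0.630000, 0.757796) = -0.087818
  y ← 0.866842 + 0.42·(-0.087818) = 0.829959
s=0.840000, y=0.829959:
  k1 = f(0.840000, 0.829959) = -0.021039
  k2 = f(1.050000, 0.825540) = 0.198104
  y ← 0.829959 + 0.42·0.198104 = 0.913162
y(1.26) ≈ 0.9132

0.9132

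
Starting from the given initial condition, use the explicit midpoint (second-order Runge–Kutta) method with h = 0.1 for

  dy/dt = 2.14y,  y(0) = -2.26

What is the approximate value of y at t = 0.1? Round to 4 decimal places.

Midpoint: k1 = f(t_n, y_n); k2 = f(t_n + h/2, y_n + (h/2)·k1); y_{n+1} = y_n + h·k2.
t=0.000000, y=-2.260000:
  k1 = f(0.000000, -2.260000) = -4.836400
  k2 = f(0.050000, -2.501820) = -5.353895
  y ← -2.260000 + 0.1·(-5.353895) = -2.795389
y(0.1) ≈ -2.7954

-2.7954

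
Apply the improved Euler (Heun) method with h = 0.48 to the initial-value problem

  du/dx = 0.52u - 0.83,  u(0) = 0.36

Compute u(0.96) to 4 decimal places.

-0.4315

Heun: k1 = f(x_n, u_n); k2 = f(x_n + h, u_n + h·k1); u_{n+1} = u_n + (h/2)·(k1 + k2).
x=0.000000, u=0.360000:
  k1 = f(0.000000, 0.360000) = -0.642800
  k2 = f(0.480000, 0.051456) = -0.803243
  u ← 0.360000 + (0.48/2)·(-0.642800 + (-0.803243)) = 0.012950
x=0.480000, u=0.012950:
  k1 = f(0.480000, 0.012950) = -0.823266
  k2 = f(0.960000, -0.382218) = -1.028753
  u ← 0.012950 + (0.48/2)·(-0.823266 + (-1.028753)) = -0.431535
u(0.96) ≈ -0.4315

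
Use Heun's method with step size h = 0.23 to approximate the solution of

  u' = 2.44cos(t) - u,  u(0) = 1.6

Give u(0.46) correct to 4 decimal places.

1.8664

Heun: k1 = f(t_n, u_n); k2 = f(t_n + h, u_n + h·k1); u_{n+1} = u_n + (h/2)·(k1 + k2).
t=0.000000, u=1.600000:
  k1 = f(0.000000, 1.600000) = 0.840000
  k2 = f(0.230000, 1.793200) = 0.582546
  u ← 1.600000 + (0.23/2)·(0.840000 + 0.582546) = 1.763593
t=0.230000, u=1.763593:
  k1 = f(0.230000, 1.763593) = 0.612153
  k2 = f(0.460000, 1.904388) = 0.281980
  u ← 1.763593 + (0.23/2)·(0.612153 + 0.281980) = 1.866418
u(0.46) ≈ 1.8664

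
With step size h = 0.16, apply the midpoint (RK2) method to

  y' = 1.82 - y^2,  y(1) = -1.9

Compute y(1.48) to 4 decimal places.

-4.8140

Midpoint: k1 = f(s_n, y_n); k2 = f(s_n + h/2, y_n + (h/2)·k1); y_{n+1} = y_n + h·k2.
s=1.000000, y=-1.900000:
  k1 = f(1.000000, -1.900000) = -1.790000
  k2 = f(1.080000, -2.043200) = -2.354666
  y ← -1.900000 + 0.16·(-2.354666) = -2.276747
s=1.160000, y=-2.276747:
  k1 = f(1.160000, -2.276747) = -3.363575
  k2 = f(1.240000, -2.545833) = -4.661264
  y ← -2.276747 + 0.16·(-4.661264) = -3.022549
s=1.320000, y=-3.022549:
  k1 = f(1.320000, -3.022549) = -7.315801
  k2 = f(1.400000, -3.607813) = -11.196314
  y ← -3.022549 + 0.16·(-11.196314) = -4.813959
y(1.48) ≈ -4.8140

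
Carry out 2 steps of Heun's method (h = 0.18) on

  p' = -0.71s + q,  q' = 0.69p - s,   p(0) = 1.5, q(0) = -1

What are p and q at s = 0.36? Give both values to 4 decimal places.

Heun on (p,q): k1 = f(s_n, state_n); k2 = f(s_n + h, state_n + h·k1); state_{n+1} = state_n + (h/2)·(k1 + k2).
0.000000: (1.500000, -1.000000)
  k1 = (-1.000000, 1.035000)
  predictor → (1.320000, -0.813700)
  k2 = (-0.941500, 0.730800)
  → (1.325265, -0.841078)
0.180000: (1.325265, -0.841078)
  k1 = (-0.968878, 0.734433)
  predictor → (1.150867, -0.708880)
  k2 = (-0.964480, 0.434098)
  → (1.151263, -0.735910)
(p(0.36), q(0.36)) ≈ (1.1513, -0.7359)

1.1513, -0.7359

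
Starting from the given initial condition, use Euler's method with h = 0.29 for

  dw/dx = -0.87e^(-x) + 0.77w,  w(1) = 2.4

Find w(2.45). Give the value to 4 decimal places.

Euler: w_{n+1} = w_n + h·f(x_n, w_n).
x=1.000000, w=2.400000: f=1.527945 → w ← 2.400000 + 0.29·1.527945 = 2.843104
x=1.290000, w=2.843104: f=1.949705 → w ← 2.843104 + 0.29·1.949705 = 3.408518
x=1.580000, w=3.408518: f=2.445361 → w ← 3.408518 + 0.29·2.445361 = 4.117673
x=1.870000, w=4.117673: f=3.036521 → w ← 4.117673 + 0.29·3.036521 = 4.998264
x=2.160000, w=4.998264: f=3.748330 → w ← 4.998264 + 0.29·3.748330 = 6.085280
w(2.45) ≈ 6.0853

6.0853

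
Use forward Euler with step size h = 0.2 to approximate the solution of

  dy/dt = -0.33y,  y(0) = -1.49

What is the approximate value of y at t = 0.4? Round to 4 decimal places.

-1.2998

Euler: y_{n+1} = y_n + h·f(t_n, y_n).
t=0.000000, y=-1.490000: f=0.491700 → y ← -1.490000 + 0.2·0.491700 = -1.391660
t=0.200000, y=-1.391660: f=0.459248 → y ← -1.391660 + 0.2·0.459248 = -1.299810
y(0.4) ≈ -1.2998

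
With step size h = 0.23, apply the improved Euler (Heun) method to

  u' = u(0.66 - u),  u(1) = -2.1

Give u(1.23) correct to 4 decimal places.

-4.3825

Heun: k1 = f(s_n, u_n); k2 = f(s_n + h, u_n + h·k1); u_{n+1} = u_n + (h/2)·(k1 + k2).
s=1.000000, u=-2.100000:
  k1 = f(1.000000, -2.100000) = -5.796000
  k2 = f(1.230000, -3.433080) = -14.051871
  u ← -2.100000 + (0.23/2)·(-5.796000 + (-14.051871)) = -4.382505
u(1.23) ≈ -4.3825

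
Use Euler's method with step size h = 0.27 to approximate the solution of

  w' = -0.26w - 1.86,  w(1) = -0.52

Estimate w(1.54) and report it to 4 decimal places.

-1.4187

Euler: w_{n+1} = w_n + h·f(s_n, w_n).
s=1.000000, w=-0.520000: f=-1.724800 → w ← -0.520000 + 0.27·(-1.724800) = -0.985696
s=1.270000, w=-0.985696: f=-1.603719 → w ← -0.985696 + 0.27·(-1.603719) = -1.418700
w(1.54) ≈ -1.4187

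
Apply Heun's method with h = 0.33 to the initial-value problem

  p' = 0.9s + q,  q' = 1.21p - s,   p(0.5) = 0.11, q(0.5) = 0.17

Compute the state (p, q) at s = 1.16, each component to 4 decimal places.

Heun on (p,q): k1 = f(s_n, state_n); k2 = f(s_n + h, state_n + h·k1); state_{n+1} = state_n + (h/2)·(k1 + k2).
0.500000: (0.110000, 0.170000)
  k1 = (0.620000, -0.366900)
  predictor → (0.314600, 0.048923)
  k2 = (0.795923, -0.449334)
  → (0.343627, 0.035321)
0.830000: (0.343627, 0.035321)
  k1 = (0.782321, -0.414211)
  predictor → (0.601793, -0.101368)
  k2 = (0.942632, -0.431830)
  → (0.628245, -0.104275)
(p(1.16), q(1.16)) ≈ (0.6282, -0.1043)

0.6282, -0.1043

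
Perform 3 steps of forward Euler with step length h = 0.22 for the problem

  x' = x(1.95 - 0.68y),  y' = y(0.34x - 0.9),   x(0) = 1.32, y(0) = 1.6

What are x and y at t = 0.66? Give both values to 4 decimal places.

2.3451, 1.2516

Euler on (x,y): x_{n+1} = x_n + h·x', y_{n+1} = y_n + h·y'.
0.000000: (1.320000, 1.600000); f=(1.137840, -0.721920) → (1.570325, 1.441178)
0.220000: (1.570325, 1.441178); f=(1.523214, -0.527600) → (1.905432, 1.325106)
0.440000: (1.905432, 1.325106); f=(1.998661, -0.334130) → (2.345137, 1.251597)
(x(0.66), y(0.66)) ≈ (2.3451, 1.2516)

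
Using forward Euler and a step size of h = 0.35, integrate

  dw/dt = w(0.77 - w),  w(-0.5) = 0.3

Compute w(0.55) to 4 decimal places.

Euler: w_{n+1} = w_n + h·f(t_n, w_n).
t=-0.500000, w=0.300000: f=0.141000 → w ← 0.300000 + 0.35·0.141000 = 0.349350
t=-0.150000, w=0.349350: f=0.146954 → w ← 0.349350 + 0.35·0.146954 = 0.400784
t=0.200000, w=0.400784: f=0.147976 → w ← 0.400784 + 0.35·0.147976 = 0.452575
w(0.55) ≈ 0.4526

0.4526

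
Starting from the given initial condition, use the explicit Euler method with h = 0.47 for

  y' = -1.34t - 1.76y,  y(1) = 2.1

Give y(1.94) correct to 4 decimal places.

-0.9719

Euler: y_{n+1} = y_n + h·f(t_n, y_n).
t=1.000000, y=2.100000: f=-5.036000 → y ← 2.100000 + 0.47·(-5.036000) = -0.266920
t=1.470000, y=-0.266920: f=-1.500021 → y ← -0.266920 + 0.47·(-1.500021) = -0.971930
y(1.94) ≈ -0.9719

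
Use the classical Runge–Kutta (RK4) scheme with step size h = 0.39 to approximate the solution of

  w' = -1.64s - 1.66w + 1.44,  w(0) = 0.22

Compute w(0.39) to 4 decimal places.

0.4259

RK4: k1 = f(s_n, w_n); k2 = f(s_n + h/2, w_n + (h/2)·k1); k3 = f(s_n + h/2, w_n + (h/2)·k2); k4 = f(s_n + h, w_n + h·k3); w_{n+1} = w_n + (h/6)·(k1 + 2k2 + 2k3 + k4).
s=0.000000, w=0.220000:
  k1 = f(0.000000, 0.220000) = 1.074800
  k2 = f(0.195000, 0.429586) = 0.407087
  k3 = f(0.195000, 0.299382) = 0.623226
  k4 = f(0.390000, 0.463058) = 0.031724
  w ← 0.220000 + (0.39/6)·(k1 + 2k2 + 2k3 + k4) = 0.425865
w(0.39) ≈ 0.4259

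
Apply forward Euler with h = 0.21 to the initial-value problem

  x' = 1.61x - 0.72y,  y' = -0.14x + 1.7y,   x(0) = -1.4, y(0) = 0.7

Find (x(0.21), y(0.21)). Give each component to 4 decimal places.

-1.9792, 0.9911

Euler on (x,y): x_{n+1} = x_n + h·x', y_{n+1} = y_n + h·y'.
0.000000: (-1.400000, 0.700000); f=(-2.758000, 1.386000) → (-1.979180, 0.991060)
(x(0.21), y(0.21)) ≈ (-1.9792, 0.9911)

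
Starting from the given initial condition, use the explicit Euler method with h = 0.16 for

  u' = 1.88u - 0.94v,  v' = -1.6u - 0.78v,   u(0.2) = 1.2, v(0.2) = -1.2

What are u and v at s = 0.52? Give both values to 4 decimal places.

Euler on (u,v): u_{n+1} = u_n + h·u', v_{n+1} = v_n + h·v'.
0.200000: (1.200000, -1.200000); f=(3.384000, -0.984000) → (1.741440, -1.357440)
0.360000: (1.741440, -1.357440); f=(4.549901, -1.727501) → (2.469424, -1.633840)
(u(0.52), v(0.52)) ≈ (2.4694, -1.6338)

2.4694, -1.6338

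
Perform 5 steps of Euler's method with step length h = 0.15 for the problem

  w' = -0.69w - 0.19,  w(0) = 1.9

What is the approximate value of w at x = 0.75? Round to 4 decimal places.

0.9844

Euler: w_{n+1} = w_n + h·f(x_n, w_n).
x=0.000000, w=1.900000: f=-1.501000 → w ← 1.900000 + 0.15·(-1.501000) = 1.674850
x=0.150000, w=1.674850: f=-1.345646 → w ← 1.674850 + 0.15·(-1.345646) = 1.473003
x=0.300000, w=1.473003: f=-1.206372 → w ← 1.473003 + 0.15·(-1.206372) = 1.292047
x=0.450000, w=1.292047: f=-1.081513 → w ← 1.292047 + 0.15·(-1.081513) = 1.129820
x=0.600000, w=1.129820: f=-0.969576 → w ← 1.129820 + 0.15·(-0.969576) = 0.984384
w(0.75) ≈ 0.9844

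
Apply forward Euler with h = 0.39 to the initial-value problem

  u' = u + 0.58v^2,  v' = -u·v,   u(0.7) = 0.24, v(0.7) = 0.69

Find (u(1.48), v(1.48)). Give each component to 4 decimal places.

Euler on (u,v): u_{n+1} = u_n + h·u', v_{n+1} = v_n + h·v'.
0.700000: (0.240000, 0.690000); f=(0.516138, -0.165600) → (0.441294, 0.625416)
1.090000: (0.441294, 0.625416); f=(0.668158, -0.275992) → (0.701875, 0.517779)
(u(1.48), v(1.48)) ≈ (0.7019, 0.5178)

0.7019, 0.5178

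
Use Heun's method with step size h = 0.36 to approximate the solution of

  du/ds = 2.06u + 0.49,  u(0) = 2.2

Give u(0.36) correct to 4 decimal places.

4.6783

Heun: k1 = f(s_n, u_n); k2 = f(s_n + h, u_n + h·k1); u_{n+1} = u_n + (h/2)·(k1 + k2).
s=0.000000, u=2.200000:
  k1 = f(0.000000, 2.200000) = 5.022000
  k2 = f(0.360000, 4.007920) = 8.746315
  u ← 2.200000 + (0.36/2)·(5.022000 + 8.746315) = 4.678297
u(0.36) ≈ 4.6783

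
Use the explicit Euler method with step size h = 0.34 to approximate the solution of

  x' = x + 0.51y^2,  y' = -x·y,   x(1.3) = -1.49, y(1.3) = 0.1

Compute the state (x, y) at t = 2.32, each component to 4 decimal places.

-3.5656, 0.4823

Euler on (x,y): x_{n+1} = x_n + h·x', y_{n+1} = y_n + h·y'.
1.300000: (-1.490000, 0.100000); f=(-1.484900, 0.149000) → (-1.994866, 0.150660)
1.640000: (-1.994866, 0.150660); f=(-1.983290, 0.300547) → (-2.669185, 0.252846)
1.980000: (-2.669185, 0.252846); f=(-2.636580, 0.674892) → (-3.565622, 0.482309)
(x(2.32), y(2.32)) ≈ (-3.5656, 0.4823)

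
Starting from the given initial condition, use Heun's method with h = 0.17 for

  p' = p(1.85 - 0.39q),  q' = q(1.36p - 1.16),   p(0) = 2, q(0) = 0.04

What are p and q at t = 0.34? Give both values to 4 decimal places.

3.6940, 0.0927

Heun on (p,q): k1 = f(t_n, state_n); k2 = f(t_n + h, state_n + h·k1); state_{n+1} = state_n + (h/2)·(k1 + k2).
0.000000: (2.000000, 0.040000)
  k1 = (3.668800, 0.062400)
  predictor → (2.623696, 0.050608)
  k2 = (4.802053, 0.121876)
  → (2.720023, 0.055663)
0.170000: (2.720023, 0.055663)
  k1 = (4.972993, 0.141342)
  predictor → (3.565431, 0.079692)
  k2 = (6.485236, 0.293981)
  → (3.693972, 0.092666)
(p(0.34), q(0.34)) ≈ (3.6940, 0.0927)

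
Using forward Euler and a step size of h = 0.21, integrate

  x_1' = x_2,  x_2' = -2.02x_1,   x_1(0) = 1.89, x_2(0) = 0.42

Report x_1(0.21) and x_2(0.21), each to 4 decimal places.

Euler on (x_1,x_2): x_1_{n+1} = x_1_n + h·x_1', x_2_{n+1} = x_2_n + h·x_2'.
0.000000: (1.890000, 0.420000); f=(0.420000, -3.817800) → (1.978200, -0.381738)
(x_1(0.21), x_2(0.21)) ≈ (1.9782, -0.3817)

1.9782, -0.3817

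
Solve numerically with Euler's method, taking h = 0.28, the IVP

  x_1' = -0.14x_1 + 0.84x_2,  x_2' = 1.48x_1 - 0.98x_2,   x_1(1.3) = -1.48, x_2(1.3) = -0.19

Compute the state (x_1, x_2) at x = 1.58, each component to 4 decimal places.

Euler on (x_1,x_2): x_1_{n+1} = x_1_n + h·x_1', x_2_{n+1} = x_2_n + h·x_2'.
1.300000: (-1.480000, -0.190000); f=(0.047600, -2.004200) → (-1.466672, -0.751176)
(x_1(1.58), x_2(1.58)) ≈ (-1.4667, -0.7512)

-1.4667, -0.7512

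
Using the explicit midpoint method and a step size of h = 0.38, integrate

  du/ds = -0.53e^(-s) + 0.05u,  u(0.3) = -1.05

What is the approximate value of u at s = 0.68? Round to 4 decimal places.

-1.1949

Midpoint: k1 = f(s_n, u_n); k2 = f(s_n + h/2, u_n + (h/2)·k1); u_{n+1} = u_n + h·k2.
s=0.300000, u=-1.050000:
  k1 = f(0.300000, -1.050000) = -0.445134
  k2 = f(0.490000, -1.134575) = -0.381421
  u ← -1.050000 + 0.38·(-0.381421) = -1.194940
u(0.68) ≈ -1.1949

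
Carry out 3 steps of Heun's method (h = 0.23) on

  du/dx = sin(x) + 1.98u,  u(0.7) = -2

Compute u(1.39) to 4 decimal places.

-6.4533

Heun: k1 = f(x_n, u_n); k2 = f(x_n + h, u_n + h·k1); u_{n+1} = u_n + (h/2)·(k1 + k2).
x=0.700000, u=-2.000000:
  k1 = f(0.700000, -2.000000) = -3.315782
  k2 = f(0.930000, -2.762630) = -4.668387
  u ← -2.000000 + (0.23/2)·(-3.315782 + (-4.668387)) = -2.918180
x=0.930000, u=-2.918180:
  k1 = f(0.930000, -2.918180) = -4.976375
  k2 = f(1.160000, -4.062746) = -7.127434
  u ← -2.918180 + (0.23/2)·(-4.976375 + (-7.127434)) = -4.310118
x=1.160000, u=-4.310118:
  k1 = f(1.160000, -4.310118) = -7.617230
  k2 = f(1.390000, -6.062080) = -11.019218
  u ← -4.310118 + (0.23/2)·(-7.617230 + (-11.019218)) = -6.453309
u(1.39) ≈ -6.4533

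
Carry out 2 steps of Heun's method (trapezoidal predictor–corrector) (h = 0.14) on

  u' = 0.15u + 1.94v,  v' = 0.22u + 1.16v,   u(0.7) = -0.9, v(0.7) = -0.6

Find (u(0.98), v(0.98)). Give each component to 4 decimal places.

Heun on (u,v): k1 = f(t_n, state_n); k2 = f(t_n + h, state_n + h·k1); state_{n+1} = state_n + (h/2)·(k1 + k2).
0.700000: (-0.900000, -0.600000)
  k1 = (-1.299000, -0.894000)
  predictor → (-1.081860, -0.725160)
  k2 = (-1.569089, -1.079195)
  → (-1.100766, -0.738124)
0.840000: (-1.100766, -0.738124)
  k1 = (-1.597075, -1.098392)
  predictor → (-1.324357, -0.891899)
  k2 = (-1.928937, -1.325961)
  → (-1.347587, -0.907828)
(u(0.98), v(0.98)) ≈ (-1.3476, -0.9078)

-1.3476, -0.9078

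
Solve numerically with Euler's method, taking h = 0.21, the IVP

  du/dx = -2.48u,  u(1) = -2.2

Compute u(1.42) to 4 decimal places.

-0.5052

Euler: u_{n+1} = u_n + h·f(x_n, u_n).
x=1.000000, u=-2.200000: f=5.456000 → u ← -2.200000 + 0.21·5.456000 = -1.054240
x=1.210000, u=-1.054240: f=2.614515 → u ← -1.054240 + 0.21·2.614515 = -0.505192
u(1.42) ≈ -0.5052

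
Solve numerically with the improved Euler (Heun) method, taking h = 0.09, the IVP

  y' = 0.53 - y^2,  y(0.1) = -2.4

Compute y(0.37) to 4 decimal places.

-5.8992

Heun: k1 = f(s_n, y_n); k2 = f(s_n + h, y_n + h·k1); y_{n+1} = y_n + (h/2)·(k1 + k2).
s=0.100000, y=-2.400000:
  k1 = f(0.100000, -2.400000) = -5.230000
  k2 = f(0.190000, -2.870700) = -7.710918
  y ← -2.400000 + (0.09/2)·(-5.230000 + (-7.710918)) = -2.982341
s=0.190000, y=-2.982341:
  k1 = f(0.190000, -2.982341) = -8.364360
  k2 = f(0.280000, -3.735134) = -13.421224
  y ← -2.982341 + (0.09/2)·(-8.364360 + (-13.421224)) = -3.962693
s=0.280000, y=-3.962693:
  k1 = f(0.280000, -3.962693) = -15.172933
  k2 = f(0.370000, -5.328257) = -27.860318
  y ← -3.962693 + (0.09/2)·(-15.172933 + (-27.860318)) = -5.899189
y(0.37) ≈ -5.8992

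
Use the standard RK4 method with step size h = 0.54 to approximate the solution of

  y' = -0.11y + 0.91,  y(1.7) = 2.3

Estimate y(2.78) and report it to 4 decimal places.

RK4: k1 = f(t_n, y_n); k2 = f(t_n + h/2, y_n + (h/2)·k1); k3 = f(t_n + h/2, y_n + (h/2)·k2); k4 = f(t_n + h, y_n + h·k3); y_{n+1} = y_n + (h/6)·(k1 + 2k2 + 2k3 + k4).
t=1.700000, y=2.300000:
  k1 = f(1.700000, 2.300000) = 0.657000
  k2 = f(1.970000, 2.477390) = 0.637487
  k3 = f(1.970000, 2.472122) = 0.638067
  k4 = f(2.240000, 2.644556) = 0.619099
  y ← 2.300000 + (0.54/6)·(k1 + 2k2 + 2k3 + k4) = 2.644449
t=2.240000, y=2.644449:
  k1 = f(2.240000, 2.644449) = 0.619111
  k2 = f(2.510000, 2.811608) = 0.600723
  k3 = f(2.510000, 2.806644) = 0.601269
  k4 = f(2.780000, 2.969134) = 0.583395
  y ← 2.644449 + (0.54/6)·(k1 + 2k2 + 2k3 + k4) = 2.969033
y(2.78) ≈ 2.9690

2.9690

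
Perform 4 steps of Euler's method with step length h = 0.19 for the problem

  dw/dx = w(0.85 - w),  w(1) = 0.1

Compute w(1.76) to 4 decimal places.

0.1678

Euler: w_{n+1} = w_n + h·f(x_n, w_n).
x=1.000000, w=0.100000: f=0.075000 → w ← 0.100000 + 0.19·0.075000 = 0.114250
x=1.190000, w=0.114250: f=0.084059 → w ← 0.114250 + 0.19·0.084059 = 0.130221
x=1.380000, w=0.130221: f=0.093731 → w ← 0.130221 + 0.19·0.093731 = 0.148030
x=1.570000, w=0.148030: f=0.103913 → w ← 0.148030 + 0.19·0.103913 = 0.167773
w(1.76) ≈ 0.1678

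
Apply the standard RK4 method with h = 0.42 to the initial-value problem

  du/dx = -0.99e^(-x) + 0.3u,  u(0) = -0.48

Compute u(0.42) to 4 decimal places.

-0.9079

RK4: k1 = f(x_n, u_n); k2 = f(x_n + h/2, u_n + (h/2)·k1); k3 = f(x_n + h/2, u_n + (h/2)·k2); k4 = f(x_n + h, u_n + h·k3); u_{n+1} = u_n + (h/6)·(k1 + 2k2 + 2k3 + k4).
x=0.000000, u=-0.480000:
  k1 = f(0.000000, -0.480000) = -1.134000
  k2 = f(0.210000, -0.718140) = -1.017920
  k3 = f(0.210000, -0.693763) = -1.010607
  k4 = f(0.420000, -0.904455) = -0.921813
  u ← -0.480000 + (0.42/6)·(k1 + 2k2 + 2k3 + k4) = -0.907901
u(0.42) ≈ -0.9079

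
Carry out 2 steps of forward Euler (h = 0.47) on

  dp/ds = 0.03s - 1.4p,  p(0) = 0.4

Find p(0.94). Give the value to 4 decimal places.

Euler: p_{n+1} = p_n + h·f(s_n, p_n).
s=0.000000, p=0.400000: f=-0.560000 → p ← 0.400000 + 0.47·(-0.560000) = 0.136800
s=0.470000, p=0.136800: f=-0.177420 → p ← 0.136800 + 0.47·(-0.177420) = 0.053413
p(0.94) ≈ 0.0534

0.0534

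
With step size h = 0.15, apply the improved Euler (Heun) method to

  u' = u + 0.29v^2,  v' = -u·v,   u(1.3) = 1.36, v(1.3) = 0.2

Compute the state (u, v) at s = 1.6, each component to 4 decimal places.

1.8367, 0.1251

Heun on (u,v): k1 = f(s_n, state_n); k2 = f(s_n + h, state_n + h·k1); state_{n+1} = state_n + (h/2)·(k1 + k2).
1.300000: (1.360000, 0.200000)
  k1 = (1.371600, -0.272000)
  predictor → (1.565740, 0.159200)
  k2 = (1.573090, -0.249266)
  → (1.580852, 0.160905)
1.450000: (1.580852, 0.160905)
  k1 = (1.588360, -0.254367)
  predictor → (1.819106, 0.122750)
  k2 = (1.823475, -0.223295)
  → (1.836739, 0.125080)
(u(1.6), v(1.6)) ≈ (1.8367, 0.1251)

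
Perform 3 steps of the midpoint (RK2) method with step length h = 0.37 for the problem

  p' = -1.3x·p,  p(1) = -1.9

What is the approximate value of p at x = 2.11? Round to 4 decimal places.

-0.2479

Midpoint: k1 = f(x_n, p_n); k2 = f(x_n + h/2, p_n + (h/2)·k1); p_{n+1} = p_n + h·k2.
x=1.000000, p=-1.900000:
  k1 = f(1.000000, -1.900000) = 2.470000
  k2 = f(1.185000, -1.443050) = 2.223019
  p ← -1.900000 + 0.37·2.223019 = -1.077483
x=1.370000, p=-1.077483:
  k1 = f(1.370000, -1.077483) = 1.918997
  k2 = f(1.555000, -0.722469) = 1.460470
  p ← -1.077483 + 0.37·1.460470 = -0.537109
x=1.740000, p=-0.537109:
  k1 = f(1.740000, -0.537109) = 1.214941
  k2 = f(1.925000, -0.312345) = 0.781644
  p ← -0.537109 + 0.37·0.781644 = -0.247901
p(2.11) ≈ -0.2479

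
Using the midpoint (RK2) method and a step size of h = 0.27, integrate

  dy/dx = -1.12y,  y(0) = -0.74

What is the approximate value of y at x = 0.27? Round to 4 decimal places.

Midpoint: k1 = f(x_n, y_n); k2 = f(x_n + h/2, y_n + (h/2)·k1); y_{n+1} = y_n + h·k2.
x=0.000000, y=-0.740000:
  k1 = f(0.000000, -0.740000) = 0.828800
  k2 = f(0.135000, -0.628112) = 0.703485
  y ← -0.740000 + 0.27·0.703485 = -0.550059
y(0.27) ≈ -0.5501

-0.5501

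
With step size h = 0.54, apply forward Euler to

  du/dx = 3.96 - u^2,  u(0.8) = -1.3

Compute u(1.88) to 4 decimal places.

2.0612

Euler: u_{n+1} = u_n + h·f(x_n, u_n).
x=0.800000, u=-1.300000: f=2.270000 → u ← -1.300000 + 0.54·2.270000 = -0.074200
x=1.340000, u=-0.074200: f=3.954494 → u ← -0.074200 + 0.54·3.954494 = 2.061227
u(1.88) ≈ 2.0612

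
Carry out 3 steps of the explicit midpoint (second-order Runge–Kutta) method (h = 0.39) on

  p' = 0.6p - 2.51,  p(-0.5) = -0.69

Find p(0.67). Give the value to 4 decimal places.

-5.5972

Midpoint: k1 = f(t_n, p_n); k2 = f(t_n + h/2, p_n + (h/2)·k1); p_{n+1} = p_n + h·k2.
t=-0.500000, p=-0.690000:
  k1 = f(-0.500000, -0.690000) = -2.924000
  k2 = f(-0.305000, -1.260180) = -3.266108
  p ← -0.690000 + 0.39·(-3.266108) = -1.963782
t=-0.110000, p=-1.963782:
  k1 = f(-0.110000, -1.963782) = -3.688269
  k2 = f(0.085000, -2.682995) = -4.119797
  p ← -1.963782 + 0.39·(-4.119797) = -3.570503
t=0.280000, p=-3.570503:
  k1 = f(0.280000, -3.570503) = -4.652302
  k2 = f(0.475000, -4.477702) = -5.196621
  p ← -3.570503 + 0.39·(-5.196621) = -5.597185
p(0.67) ≈ -5.5972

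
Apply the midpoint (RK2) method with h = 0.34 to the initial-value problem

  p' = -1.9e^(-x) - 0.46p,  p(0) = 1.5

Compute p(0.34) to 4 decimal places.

0.7893

Midpoint: k1 = f(x_n, p_n); k2 = f(x_n + h/2, p_n + (h/2)·k1); p_{n+1} = p_n + h·k2.
x=0.000000, p=1.500000:
  k1 = f(0.000000, 1.500000) = -2.590000
  k2 = f(0.170000, 1.059700) = -2.090425
  p ← 1.500000 + 0.34·(-2.090425) = 0.789255
p(0.34) ≈ 0.7893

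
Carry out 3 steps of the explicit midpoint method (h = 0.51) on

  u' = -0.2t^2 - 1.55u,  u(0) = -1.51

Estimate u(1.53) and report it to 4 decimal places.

-0.3661

Midpoint: k1 = f(t_n, u_n); k2 = f(t_n + h/2, u_n + (h/2)·k1); u_{n+1} = u_n + h·k2.
t=0.000000, u=-1.510000:
  k1 = f(0.000000, -1.510000) = 2.340500
  k2 = f(0.255000, -0.913172) = 1.402412
  u ← -1.510000 + 0.51·1.402412 = -0.794770
t=0.510000, u=-0.794770:
  k1 = f(0.510000, -0.794770) = 1.179873
  k2 = f(0.765000, -0.493902) = 0.648503
  u ← -0.794770 + 0.51·0.648503 = -0.464033
t=1.020000, u=-0.464033:
  k1 = f(1.020000, -0.464033) = 0.511171
  k2 = f(1.275000, -0.333684) = 0.192086
  u ← -0.464033 + 0.51·0.192086 = -0.366069
u(1.53) ≈ -0.3661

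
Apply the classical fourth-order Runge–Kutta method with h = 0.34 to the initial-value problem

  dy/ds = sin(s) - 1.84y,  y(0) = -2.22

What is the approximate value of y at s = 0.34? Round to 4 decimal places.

RK4: k1 = f(s_n, y_n); k2 = f(s_n + h/2, y_n + (h/2)·k1); k3 = f(s_n + h/2, y_n + (h/2)·k2); k4 = f(s_n + h, y_n + h·k3); y_{n+1} = y_n + (h/6)·(k1 + 2k2 + 2k3 + k4).
s=0.000000, y=-2.220000:
  k1 = f(0.000000, -2.220000) = 4.084800
  k2 = f(0.170000, -1.525584) = 2.976257
  k3 = f(0.170000, -1.714036) = 3.323009
  k4 = f(0.340000, -1.090177) = 2.339413
  y ← -2.220000 + (0.34/6)·(k1 + 2k2 + 2k3 + k4) = -1.142044
y(0.34) ≈ -1.1420

-1.1420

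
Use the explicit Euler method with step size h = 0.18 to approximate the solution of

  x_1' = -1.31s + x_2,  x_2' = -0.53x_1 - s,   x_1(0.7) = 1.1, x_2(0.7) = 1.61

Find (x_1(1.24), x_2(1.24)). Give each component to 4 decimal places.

Euler on (x_1,x_2): x_1_{n+1} = x_1_n + h·x_1', x_2_{n+1} = x_2_n + h·x_2'.
0.700000: (1.100000, 1.610000); f=(0.693000, -1.283000) → (1.224740, 1.379060)
0.880000: (1.224740, 1.379060); f=(0.226260, -1.529112) → (1.265467, 1.103820)
1.060000: (1.265467, 1.103820); f=(-0.284780, -1.730697) → (1.214206, 0.792294)
(x_1(1.24), x_2(1.24)) ≈ (1.2142, 0.7923)

1.2142, 0.7923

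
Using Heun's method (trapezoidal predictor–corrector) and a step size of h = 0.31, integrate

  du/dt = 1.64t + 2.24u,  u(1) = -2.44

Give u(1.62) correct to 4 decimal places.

-6.6864

Heun: k1 = f(t_n, u_n); k2 = f(t_n + h, u_n + h·k1); u_{n+1} = u_n + (h/2)·(k1 + k2).
t=1.000000, u=-2.440000:
  k1 = f(1.000000, -2.440000) = -3.825600
  k2 = f(1.310000, -3.625936) = -5.973697
  u ← -2.440000 + (0.31/2)·(-3.825600 + (-5.973697)) = -3.958891
t=1.310000, u=-3.958891:
  k1 = f(1.310000, -3.958891) = -6.719516
  k2 = f(1.620000, -6.041941) = -10.877148
  u ← -3.958891 + (0.31/2)·(-6.719516 + (-10.877148)) = -6.686374
u(1.62) ≈ -6.6864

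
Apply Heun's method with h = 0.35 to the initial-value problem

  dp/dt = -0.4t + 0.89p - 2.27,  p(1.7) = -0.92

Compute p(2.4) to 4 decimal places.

-4.6324

Heun: k1 = f(t_n, p_n); k2 = f(t_n + h, p_n + h·k1); p_{n+1} = p_n + (h/2)·(k1 + k2).
t=1.700000, p=-0.920000:
  k1 = f(1.700000, -0.920000) = -3.768800
  k2 = f(2.050000, -2.239080) = -5.082781
  p ← -0.920000 + (0.35/2)·(-3.768800 + (-5.082781)) = -2.469027
t=2.050000, p=-2.469027:
  k1 = f(2.050000, -2.469027) = -5.287434
  k2 = f(2.400000, -4.319629) = -7.074469
  p ← -2.469027 + (0.35/2)·(-5.287434 + (-7.074469)) = -4.632360
p(2.4) ≈ -4.6324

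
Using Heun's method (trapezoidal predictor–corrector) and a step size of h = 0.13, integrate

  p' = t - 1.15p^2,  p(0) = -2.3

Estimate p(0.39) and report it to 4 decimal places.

Heun: k1 = f(t_n, p_n); k2 = f(t_n + h, p_n + h·k1); p_{n+1} = p_n + (h/2)·(k1 + k2).
t=0.000000, p=-2.300000:
  k1 = f(0.000000, -2.300000) = -6.083500
  k2 = f(0.130000, -3.090855) = -10.856392
  p ← -2.300000 + (0.13/2)·(-6.083500 + (-10.856392)) = -3.401093
t=0.130000, p=-3.401093:
  k1 = f(0.130000, -3.401093) = -13.172549
  k2 = f(0.260000, -5.113524) = -29.810351
  p ← -3.401093 + (0.13/2)·(-13.172549 + (-29.810351)) = -6.194981
t=0.260000, p=-6.194981:
  k1 = f(0.260000, -6.194981) = -43.874465
  k2 = f(0.390000, -11.898662) = -162.424877
  p ← -6.194981 + (0.13/2)·(-43.874465 + (-162.424877)) = -19.604439
p(0.39) ≈ -19.6044

-19.6044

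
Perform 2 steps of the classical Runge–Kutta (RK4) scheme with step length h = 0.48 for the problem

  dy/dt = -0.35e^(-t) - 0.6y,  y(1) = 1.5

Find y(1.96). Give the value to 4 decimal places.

0.7856

RK4: k1 = f(t_n, y_n); k2 = f(t_n + h/2, y_n + (h/2)·k1); k3 = f(t_n + h/2, y_n + (h/2)·k2); k4 = f(t_n + h, y_n + h·k3); y_{n+1} = y_n + (h/6)·(k1 + 2k2 + 2k3 + k4).
t=1.000000, y=1.500000:
  k1 = f(1.000000, 1.500000) = -1.028758
  k2 = f(1.240000, 1.253098) = -0.853143
  k3 = f(1.240000, 1.295246) = -0.878432
  k4 = f(1.480000, 1.078353) = -0.726685
  y ← 1.500000 + (0.48/6)·(k1 + 2k2 + 2k3 + k4) = 1.082513
t=1.480000, y=1.082513:
  k1 = f(1.480000, 1.082513) = -0.729181
  k2 = f(1.720000, 0.907509) = -0.607179
  k3 = f(1.720000, 0.936790) = -0.624747
  k4 = f(1.960000, 0.782634) = -0.518881
  y ← 1.082513 + (0.48/6)·(k1 + 2k2 + 2k3 + k4) = 0.785560
y(1.96) ≈ 0.7856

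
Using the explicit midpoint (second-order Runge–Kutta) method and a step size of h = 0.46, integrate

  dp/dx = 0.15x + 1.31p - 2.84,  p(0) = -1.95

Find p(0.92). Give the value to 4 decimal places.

Midpoint: k1 = f(x_n, p_n); k2 = f(x_n + h/2, p_n + (h/2)·k1); p_{n+1} = p_n + h·k2.
x=0.000000, p=-1.950000:
  k1 = f(0.000000, -1.950000) = -5.394500
  k2 = f(0.230000, -3.190735) = -6.985363
  p ← -1.950000 + 0.46·(-6.985363) = -5.163267
x=0.460000, p=-5.163267:
  k1 = f(0.460000, -5.163267) = -9.534880
  k2 = f(0.690000, -7.356289) = -12.373239
  p ← -5.163267 + 0.46·(-12.373239) = -10.854957
p(0.92) ≈ -10.8550

-10.8550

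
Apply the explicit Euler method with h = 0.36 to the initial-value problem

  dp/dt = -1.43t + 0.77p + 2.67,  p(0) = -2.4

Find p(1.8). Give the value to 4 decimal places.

Euler: p_{n+1} = p_n + h·f(t_n, p_n).
t=0.000000, p=-2.400000: f=0.822000 → p ← -2.400000 + 0.36·0.822000 = -2.104080
t=0.360000, p=-2.104080: f=0.535058 → p ← -2.104080 + 0.36·0.535058 = -1.911459
t=0.720000, p=-1.911459: f=0.168577 → p ← -1.911459 + 0.36·0.168577 = -1.850771
t=1.080000, p=-1.850771: f=-0.299494 → p ← -1.850771 + 0.36·(-0.299494) = -1.958589
t=1.440000, p=-1.958589: f=-0.897314 → p ← -1.958589 + 0.36·(-0.897314) = -2.281622
p(1.8) ≈ -2.2816

-2.2816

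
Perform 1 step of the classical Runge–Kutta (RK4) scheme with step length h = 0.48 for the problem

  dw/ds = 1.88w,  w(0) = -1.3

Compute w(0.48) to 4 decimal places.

-3.1976

RK4: k1 = f(s_n, w_n); k2 = f(s_n + h/2, w_n + (h/2)·k1); k3 = f(s_n + h/2, w_n + (h/2)·k2); k4 = f(s_n + h, w_n + h·k3); w_{n+1} = w_n + (h/6)·(k1 + 2k2 + 2k3 + k4).
s=0.000000, w=-1.300000:
  k1 = f(0.000000, -1.300000) = -2.444000
  k2 = f(0.240000, -1.886560) = -3.546733
  k3 = f(0.240000, -2.151216) = -4.044286
  k4 = f(0.480000, -3.241257) = -6.093564
  w ← -1.300000 + (0.48/6)·(k1 + 2k2 + 2k3 + k4) = -3.197568
w(0.48) ≈ -3.1976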